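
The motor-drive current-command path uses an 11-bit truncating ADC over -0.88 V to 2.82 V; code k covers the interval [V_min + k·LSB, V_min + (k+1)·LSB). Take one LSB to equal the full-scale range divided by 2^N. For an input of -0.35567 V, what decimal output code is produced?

290

Span: 2.82 V − (-0.88 V) = 3.7 V. LSB = 3.7 V / 2^11 ≈ 1.807 mV.
code = ⌊(V_in − V_min)/LSB⌋ = ⌊(V_in − V_min) × 2^11 / range⌋
     = ⌊(-0.35567 − (-0.88)) × 2048 / 3.7⌋ = ⌊0.52433 × 2048/3.7⌋
     = ⌊290.224⌋ = 290.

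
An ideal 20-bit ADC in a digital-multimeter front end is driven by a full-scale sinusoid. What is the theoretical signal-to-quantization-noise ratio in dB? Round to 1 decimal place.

122.2 dB

SNR = 6.02·20 + 1.76 = 122.16 dB.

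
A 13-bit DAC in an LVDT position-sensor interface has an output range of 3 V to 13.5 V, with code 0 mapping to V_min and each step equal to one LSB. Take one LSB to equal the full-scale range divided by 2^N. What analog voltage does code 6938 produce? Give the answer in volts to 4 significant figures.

Range = 13.5 − (3) = 10.5 V. LSB = 10.5 V / 2^13.
Output = V_min + (6938/8192) × range = 3 + 0.846924 × 10.5 V
      = 3 V + 8.89270 V = 11.8927 V.

11.89 V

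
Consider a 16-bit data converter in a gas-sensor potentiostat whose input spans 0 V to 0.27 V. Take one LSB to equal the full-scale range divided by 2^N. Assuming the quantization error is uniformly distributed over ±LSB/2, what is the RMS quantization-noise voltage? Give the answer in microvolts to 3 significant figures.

Span = 0.27 V.
Step size = 0.27/65536 V = 4.1199 µV.
RMS of a uniform error over width LSB is LSB/√12 = 1.19 µV.

1.19 µV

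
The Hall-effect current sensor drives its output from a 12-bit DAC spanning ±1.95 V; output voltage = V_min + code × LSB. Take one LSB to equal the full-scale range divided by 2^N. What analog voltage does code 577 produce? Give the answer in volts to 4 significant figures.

The full-scale span is 1.95 − (-1.95) = 3.9 V. LSB = 3.9 V / 2^12.
Output = V_min + (577/4096) × range = -1.95 + 0.140869 × 3.9 V
      = -1.95 V + 0.549390 V = -1.40061 V.

-1.401 V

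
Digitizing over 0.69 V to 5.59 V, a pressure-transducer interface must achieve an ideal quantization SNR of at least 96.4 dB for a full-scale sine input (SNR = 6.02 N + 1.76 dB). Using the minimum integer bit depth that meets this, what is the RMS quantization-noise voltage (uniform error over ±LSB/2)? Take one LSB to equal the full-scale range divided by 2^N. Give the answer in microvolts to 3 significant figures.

Span: 5.59 V − (0.69 V) = 4.9 V.
Required N = ⌈(96.4 − 1.76)/6.02⌉ = ⌈15.721⌉ = 16.
LSB = 4.9 V / 2^16 = 74.768 µV.
V_rms = LSB/√12 = 21.6 µV.

21.6 µV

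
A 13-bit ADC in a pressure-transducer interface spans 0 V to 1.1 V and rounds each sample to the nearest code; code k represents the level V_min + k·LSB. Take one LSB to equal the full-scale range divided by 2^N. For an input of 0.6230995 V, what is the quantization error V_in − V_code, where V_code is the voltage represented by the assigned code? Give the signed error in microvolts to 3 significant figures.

Full-scale range = 1.1 V. LSB = 1.1 V / 2^13 ≈ 134.3 µV.
(0.6230995 − (0)) / LSB = 0.6230995 × 8192/1.1 = 4640.3919. Nearest integer: k = 4640.
Reconstructed level: 0 + 4640 × 1.1/8192 V = 0.6230468750 V.
Error = V_in − V_code = 0.6230995 − (0.6230468750) = +52.6 µV.

+52.6 µV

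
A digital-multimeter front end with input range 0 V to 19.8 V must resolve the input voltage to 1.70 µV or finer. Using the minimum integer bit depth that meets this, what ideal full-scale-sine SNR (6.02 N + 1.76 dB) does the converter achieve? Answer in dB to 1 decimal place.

Span = 19.8 V.
Levels needed ≥ 19.8/1.70 µV = 1.165e7. 2^24 = 16777216 suffices, so N_min = 24.
6.02(24) + 1.76 = 146.24 dB.

146.2 dB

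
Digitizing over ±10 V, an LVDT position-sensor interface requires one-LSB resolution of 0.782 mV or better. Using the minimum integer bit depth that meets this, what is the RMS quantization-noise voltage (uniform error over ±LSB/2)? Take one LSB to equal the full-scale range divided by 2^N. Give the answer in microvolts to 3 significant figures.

176 µV

Span: 10 V − (-10 V) = 20 V.
Required number of levels: 20/0.782 mV = 25575; smallest N with 2^N ≥ that is 15.
One LSB is 20 V / 32768 = 0.61035 mV.
V_rms = LSB/√12 = 176 µV.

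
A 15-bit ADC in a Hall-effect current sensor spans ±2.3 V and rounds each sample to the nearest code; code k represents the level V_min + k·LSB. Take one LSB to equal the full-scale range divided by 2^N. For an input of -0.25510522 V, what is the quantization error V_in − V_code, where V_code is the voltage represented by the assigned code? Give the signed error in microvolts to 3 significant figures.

−33.2 µV

The full-scale span is 2.3 − (-2.3) = 4.6 V. LSB = 4.6 V / 2^15 ≈ 140.4 µV.
Position in LSBs: (-0.25510522 − (-2.3)) × 32768/4.6 = 14566.7635; rounding gives k = 14567.
Reconstructed level: -2.3 + 14567 × 4.6/32768 V = -0.25507202148 V.
Error = V_in − V_code = -0.25510522 − (-0.25507202148) = −33.2 µV.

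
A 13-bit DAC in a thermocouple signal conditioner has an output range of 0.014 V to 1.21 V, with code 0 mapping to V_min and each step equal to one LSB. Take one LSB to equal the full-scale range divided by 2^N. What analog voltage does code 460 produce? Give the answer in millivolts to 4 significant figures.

81.16 mV

The full-scale span is 1.21 − (0.014) = 1.196 V. LSB = 1.196 V / 2^13.
V_out = V_min + code × LSB = 0.014 V + 460 × 1.196 V / 8192
      = 0.014 + 0.0671582 = 0.0811582 V.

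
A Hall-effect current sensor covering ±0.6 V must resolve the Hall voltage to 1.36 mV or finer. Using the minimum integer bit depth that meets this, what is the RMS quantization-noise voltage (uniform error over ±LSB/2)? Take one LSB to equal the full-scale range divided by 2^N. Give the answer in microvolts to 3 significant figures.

The full-scale span is 0.6 − (-0.6) = 1.2 V.
Need 2^N ≥ 1.2 V / 1.36 mV = 882.4 → N_min = 10.
LSB = 1.2 V ÷ 2^10 = 1.2/1024 V = 1.1719 mV.
V_rms = LSB/√12 = 338 µV.

338 µV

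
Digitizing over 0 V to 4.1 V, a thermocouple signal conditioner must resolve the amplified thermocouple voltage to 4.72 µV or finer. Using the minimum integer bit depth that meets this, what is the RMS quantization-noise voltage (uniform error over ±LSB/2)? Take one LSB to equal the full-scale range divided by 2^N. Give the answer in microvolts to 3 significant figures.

Range is 4.1 V.
4.1 V / 4.72 µV = 868600. Since 2^19 = 524288 and 2^20 = 1048576, N = 20.
Step size = 4.1/1048576 V = 3.9101 µV.
RMS noise = LSB/√12 = 1.13 µV.

1.13 µV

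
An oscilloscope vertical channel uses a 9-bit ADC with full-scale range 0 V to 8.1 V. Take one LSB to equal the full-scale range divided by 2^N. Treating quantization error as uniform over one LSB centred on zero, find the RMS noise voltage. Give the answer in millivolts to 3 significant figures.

4.57 mV

Span = 8.1 V.
LSB = 8.1 V ÷ 2^9 = 8.1/512 V = 15.820 mV.
RMS of a uniform error over width LSB is LSB/√12 = 4.57 mV.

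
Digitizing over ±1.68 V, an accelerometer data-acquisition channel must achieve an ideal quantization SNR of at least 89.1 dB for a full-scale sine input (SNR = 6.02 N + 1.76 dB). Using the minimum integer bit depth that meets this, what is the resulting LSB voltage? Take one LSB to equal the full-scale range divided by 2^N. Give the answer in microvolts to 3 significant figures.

103 µV

Span: 1.68 V − (-1.68 V) = 3.36 V.
Required N = ⌈(89.1 − 1.76)/6.02⌉ = ⌈14.508⌉ = 15.
Step size = 3.36/32768 V = 103 µV.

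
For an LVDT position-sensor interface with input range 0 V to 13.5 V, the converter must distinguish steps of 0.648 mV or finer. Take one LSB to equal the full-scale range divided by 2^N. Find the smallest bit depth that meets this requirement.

Span = 13.5 V.
13.5 V / 0.648 mV = 20830. Since 2^14 = 16384 and 2^15 = 32768, N = 15.

15 bits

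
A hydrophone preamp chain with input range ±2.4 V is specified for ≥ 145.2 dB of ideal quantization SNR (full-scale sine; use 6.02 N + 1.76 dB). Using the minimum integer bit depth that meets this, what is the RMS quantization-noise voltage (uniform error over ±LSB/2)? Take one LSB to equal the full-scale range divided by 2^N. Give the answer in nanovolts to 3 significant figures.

82.6 nV

The full-scale span is 2.4 − (-2.4) = 4.8 V.
Required N = ⌈(145.2 − 1.76)/6.02⌉ = ⌈23.827⌉ = 24.
One LSB is 4.8 V / 16777216 = 286.10 nV.
V_rms = LSB/√12 = 82.6 nV.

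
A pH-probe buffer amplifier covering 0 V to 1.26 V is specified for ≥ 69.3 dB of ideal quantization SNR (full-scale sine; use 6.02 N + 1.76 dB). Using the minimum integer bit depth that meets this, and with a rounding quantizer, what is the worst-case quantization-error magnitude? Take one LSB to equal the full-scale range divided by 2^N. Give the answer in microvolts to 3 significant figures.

154 µV

V_FS = 1.26 V.
Required N = ⌈(69.3 − 1.76)/6.02⌉ = ⌈11.219⌉ = 12.
Step size = 1.26/4096 V = 307.62 µV.
Half an LSB is 154 µV.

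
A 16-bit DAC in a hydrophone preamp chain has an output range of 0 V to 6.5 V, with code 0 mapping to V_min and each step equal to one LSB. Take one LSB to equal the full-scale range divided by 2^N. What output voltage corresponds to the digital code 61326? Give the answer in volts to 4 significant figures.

Full-scale range = 6.5 V. LSB = 6.5 V / 2^16.
V_out = 0 + 61326 × (6.5/65536) V
      = 0 + 6.08244 = 6.08244 V.

6.082 V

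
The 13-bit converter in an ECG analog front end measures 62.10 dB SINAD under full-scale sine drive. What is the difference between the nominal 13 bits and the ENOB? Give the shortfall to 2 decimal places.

2.98 bits

ENOB = (SINAD − 1.76)/6.02 = (62.10 − 1.76)/6.02 = 10.0233 bits.
Shortfall = 13 − 10.0233 = 2.9767 bits.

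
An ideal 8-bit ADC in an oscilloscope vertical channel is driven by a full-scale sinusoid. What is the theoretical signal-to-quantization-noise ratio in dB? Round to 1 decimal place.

49.9 dB

For an ideal N-bit converter with full-scale sine input, SNR = 6.02 N + 1.76 dB. SNR = 6.02 × 8 + 1.76 = 48.16 + 1.76 = 49.92 dB.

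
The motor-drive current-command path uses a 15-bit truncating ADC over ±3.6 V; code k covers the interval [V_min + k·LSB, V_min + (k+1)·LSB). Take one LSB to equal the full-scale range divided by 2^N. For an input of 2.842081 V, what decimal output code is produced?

29318

Range = 3.6 − (-3.6) = 7.2 V. LSB = 7.2 V / 2^15 ≈ 219.7 µV.
code = ⌊(V_in − V_min)/LSB⌋ = ⌊(V_in − V_min) × 2^15 / range⌋
     = ⌊(2.842081 − (-3.6)) × 32768 / 7.2⌋ = ⌊6.442081 × 32768/7.2⌋
     = ⌊29318.626⌋ = 29318.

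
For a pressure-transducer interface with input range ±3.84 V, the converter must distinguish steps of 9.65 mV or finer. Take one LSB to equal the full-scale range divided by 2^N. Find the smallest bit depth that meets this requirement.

10 bits

Full-scale range = 3.84 V − (-3.84 V) = 7.68 V.
7.68 V / 9.65 mV = 795.9. Since 2^9 = 512 and 2^10 = 1024, N = 10.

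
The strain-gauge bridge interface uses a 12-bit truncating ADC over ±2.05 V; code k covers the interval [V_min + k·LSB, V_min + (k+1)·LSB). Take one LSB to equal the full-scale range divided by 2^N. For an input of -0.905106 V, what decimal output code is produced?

1143

Range = 2.05 − (-2.05) = 4.1 V. LSB = 4.1 V / 2^12 ≈ 1.001 mV.
code = ⌊(V_in − V_min)/LSB⌋ = ⌊(V_in − V_min) × 2^12 / range⌋
     = ⌊(-0.905106 − (-2.05)) × 4096 / 4.1⌋ = ⌊1.144894 × 4096/4.1⌋
     = ⌊1143.777⌋ = 1143.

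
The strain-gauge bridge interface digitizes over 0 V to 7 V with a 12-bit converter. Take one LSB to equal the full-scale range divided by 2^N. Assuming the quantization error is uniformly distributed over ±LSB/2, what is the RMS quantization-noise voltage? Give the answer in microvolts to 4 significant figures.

Range is 7 V.
One LSB is 7 V / 4096 = 1.70898 mV.
σ_q = LSB/√12 = 1.70898 mV/3.4641 = 493.3 µV.

493.3 µV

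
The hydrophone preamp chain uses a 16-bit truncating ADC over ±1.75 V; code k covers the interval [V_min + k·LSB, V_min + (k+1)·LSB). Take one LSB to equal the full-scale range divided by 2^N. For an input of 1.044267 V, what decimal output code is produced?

52321

The full-scale span is 1.75 − (-1.75) = 3.5 V. LSB = 3.5 V / 2^16 ≈ 53.41 µV.
V_in − V_min = 1.044267 − (-1.75) = 2.794267 V.
Divide by LSB: 2.794267 × 65536/3.5 = 52321.4520.
Truncating gives code 52321.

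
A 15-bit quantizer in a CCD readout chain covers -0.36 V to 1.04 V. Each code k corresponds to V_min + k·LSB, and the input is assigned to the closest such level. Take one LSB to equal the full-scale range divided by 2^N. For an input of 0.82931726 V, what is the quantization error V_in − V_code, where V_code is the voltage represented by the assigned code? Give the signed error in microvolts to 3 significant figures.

−7.69 µV

Span: 1.04 V − (-0.36 V) = 1.4 V. LSB = 1.4 V / 2^15 ≈ 42.72 µV.
(V_in − V_min)/LSB = (0.82931726 − (-0.36)) × 32768/1.4 = 27836.8200 → nearest code k = 27837.
V_code = V_min + k × range/2^15 = -0.36 + 27837 × 1.4/32768 = 0.82932495117 V.
Error = V_in − V_code = 0.82931726 − (0.82932495117) = −7.69 µV.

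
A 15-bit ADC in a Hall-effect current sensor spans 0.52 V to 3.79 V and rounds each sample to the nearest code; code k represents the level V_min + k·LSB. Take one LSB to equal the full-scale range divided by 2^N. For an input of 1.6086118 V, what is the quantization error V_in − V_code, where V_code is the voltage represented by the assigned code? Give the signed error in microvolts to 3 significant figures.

Full-scale range = 3.79 V − (0.52 V) = 3.27 V. LSB = 3.27 V / 2^15 ≈ 99.79 µV.
Position in LSBs: (1.6086118 − (0.52)) × 32768/3.27 = 10908.7558; rounding gives k = 10909.
Reconstructed level: 0.52 + 10909 × 3.27/32768 V = 1.6086361694 V.
V_in − V_code = 1.6086118 − (1.6086361694) = −24.4 µV.

−24.4 µV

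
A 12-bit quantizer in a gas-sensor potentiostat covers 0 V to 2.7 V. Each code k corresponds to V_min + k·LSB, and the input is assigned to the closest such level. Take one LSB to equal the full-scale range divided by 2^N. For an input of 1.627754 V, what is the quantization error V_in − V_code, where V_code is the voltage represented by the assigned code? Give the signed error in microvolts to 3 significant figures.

+239 µV

Full-scale range = 2.7 V. LSB = 2.7 V / 2^12 ≈ 0.6592 mV.
(V_in − V_min)/LSB = (1.627754 − (0)) × 4096/2.7 = 2469.3631 → nearest code k = 2469.
Reconstructed level: 0 + 2469 × 2.7/4096 V = 1.627514648 V.
Error = V_in − V_code = 1.627754 − (1.627514648) = +239 µV.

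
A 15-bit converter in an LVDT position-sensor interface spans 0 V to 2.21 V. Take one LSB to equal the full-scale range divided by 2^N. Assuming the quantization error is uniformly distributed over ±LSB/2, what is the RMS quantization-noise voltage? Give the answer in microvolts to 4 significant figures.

Span = 2.21 V.
LSB = 2.21 V / 2^15 = 67.4438 µV.
σ_q = LSB/√12 = 67.4438 µV/3.4641 = 19.47 µV.

19.47 µV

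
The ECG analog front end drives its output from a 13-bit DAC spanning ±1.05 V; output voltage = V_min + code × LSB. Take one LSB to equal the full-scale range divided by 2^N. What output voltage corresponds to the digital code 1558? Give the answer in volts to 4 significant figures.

-0.6506 V

The full-scale span is 1.05 − (-1.05) = 2.1 V. LSB = 2.1 V / 2^13.
Output = V_min + (1558/8192) × range = -1.05 + 0.190186 × 2.1 V
      = -1.05 V + 0.399390 V = -0.650610 V.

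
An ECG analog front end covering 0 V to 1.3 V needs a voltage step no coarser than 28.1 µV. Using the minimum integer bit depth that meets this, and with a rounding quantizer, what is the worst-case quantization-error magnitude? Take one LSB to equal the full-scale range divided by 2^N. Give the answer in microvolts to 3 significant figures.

V_FS = 1.3 V.
Required number of levels: 1.3/28.1 µV = 46263; smallest N with 2^N ≥ that is 16.
Step size = 1.3/65536 V = 19.836 µV.
Half an LSB is 9.92 µV.

9.92 µV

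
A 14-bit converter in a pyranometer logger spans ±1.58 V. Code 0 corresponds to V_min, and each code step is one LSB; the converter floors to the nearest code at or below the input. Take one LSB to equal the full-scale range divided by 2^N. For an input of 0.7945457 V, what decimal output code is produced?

The full-scale span is 1.58 − (-1.58) = 3.16 V. LSB = 3.16 V / 2^14 ≈ 192.9 µV.
(V_in − V_min) × 2^14/range = (0.7945457 − (-1.58)) × 16384/3.16 = 12311.569.
Floor → code = 12311.

12311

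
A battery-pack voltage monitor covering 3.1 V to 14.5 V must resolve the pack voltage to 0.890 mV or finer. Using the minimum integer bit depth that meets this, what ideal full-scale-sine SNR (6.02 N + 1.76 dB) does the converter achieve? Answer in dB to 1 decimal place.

Range = 14.5 − (3.1) = 11.4 V.
Levels needed ≥ 11.4/0.890 mV = 12810. 2^14 = 16384 suffices, so N_min = 14.
6.02(14) + 1.76 = 86.04 dB.

86.0 dB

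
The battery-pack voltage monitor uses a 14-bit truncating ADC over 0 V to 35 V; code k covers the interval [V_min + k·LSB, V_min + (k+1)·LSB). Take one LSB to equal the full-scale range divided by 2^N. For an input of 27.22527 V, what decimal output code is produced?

Range is 35 V. LSB = 35 V / 2^14 ≈ 2.136 mV.
V_in − V_min = 27.22527 − (0) = 27.22527 V.
Divide by LSB: 27.22527 × 16384/35 = 12744.5378.
Truncating gives code 12744.

12744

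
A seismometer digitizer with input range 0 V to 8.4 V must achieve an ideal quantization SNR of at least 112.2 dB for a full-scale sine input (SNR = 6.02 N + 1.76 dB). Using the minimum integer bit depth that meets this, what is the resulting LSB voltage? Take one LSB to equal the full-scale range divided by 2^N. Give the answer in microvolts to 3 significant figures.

V_FS = 8.4 V.
6.02 N + 1.76 ≥ 112.2 gives N ≥ 18.346, so the minimum integer is 19.
LSB = 8.4 V / 2^19 = 16.0 µV.

16.0 µV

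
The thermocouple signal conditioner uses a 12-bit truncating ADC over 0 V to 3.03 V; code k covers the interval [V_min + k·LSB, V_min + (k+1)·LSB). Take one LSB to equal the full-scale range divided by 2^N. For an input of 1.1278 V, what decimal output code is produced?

1524

Full-scale range = 3.03 V. LSB = 3.03 V / 2^12 ≈ 0.7397 mV.
code = ⌊(V_in − V_min)/LSB⌋ = ⌊(V_in − V_min) × 2^12 / range⌋
     = ⌊(1.1278 − (0)) × 4096 / 3.03⌋ = ⌊1.1278 × 4096/3.03⌋
     = ⌊1524.577⌋ = 1524.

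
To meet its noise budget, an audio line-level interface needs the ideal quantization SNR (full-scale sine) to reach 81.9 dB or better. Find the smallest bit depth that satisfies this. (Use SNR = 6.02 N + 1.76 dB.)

Required N = ⌈(81.9 − 1.76)/6.02⌉ = ⌈13.312⌉ = 14.

14 bits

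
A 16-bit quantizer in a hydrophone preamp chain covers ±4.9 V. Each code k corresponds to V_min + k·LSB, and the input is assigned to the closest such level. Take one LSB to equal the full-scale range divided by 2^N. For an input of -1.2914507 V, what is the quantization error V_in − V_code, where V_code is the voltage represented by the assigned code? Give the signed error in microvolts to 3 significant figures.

Range = 4.9 − (-4.9) = 9.8 V. LSB = 9.8 V / 2^16 ≈ 149.5 µV.
Position in LSBs: (-1.2914507 − (-4.9)) × 65536/9.8 = 24131.6211; rounding gives k = 24132.
Reconstructed level: -4.9 + 24132 × 9.8/65536 V = -1.2913940430 V.
e = -1.2914507 − (-1.2913940430) = −56.7 µV.

−56.7 µV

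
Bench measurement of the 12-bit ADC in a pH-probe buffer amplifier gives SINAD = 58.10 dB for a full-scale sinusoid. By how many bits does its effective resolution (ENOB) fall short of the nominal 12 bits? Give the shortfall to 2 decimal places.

N_eff = (58.10 − 1.76)/6.02 = 9.3588 bits.
12 − 9.3588 = 2.64 bits below nominal.

2.64 bits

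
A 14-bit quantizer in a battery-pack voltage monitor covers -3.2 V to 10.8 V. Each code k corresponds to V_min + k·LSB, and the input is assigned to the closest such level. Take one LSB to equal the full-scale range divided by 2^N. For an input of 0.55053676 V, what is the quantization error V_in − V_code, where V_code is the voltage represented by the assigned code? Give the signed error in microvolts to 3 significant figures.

Full-scale range = 10.8 V − (-3.2 V) = 14 V. LSB = 14 V / 2^14 ≈ 0.8545 mV.
Position in LSBs: (0.55053676 − (-3.2)) × 16384/14 = 4389.1996; rounding gives k = 4389.
V_code = V_min + k × range/2^14 = -3.2 + 4389 × 14/16384 = 0.55036621094 V.
e = 0.55053676 − (0.55036621094) = +171 µV.

+171 µV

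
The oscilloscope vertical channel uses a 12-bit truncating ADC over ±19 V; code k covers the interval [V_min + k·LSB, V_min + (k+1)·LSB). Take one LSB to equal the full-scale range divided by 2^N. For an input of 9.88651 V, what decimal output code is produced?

Span: 19 V − (-19 V) = 38 V. LSB = 38 V / 2^12 ≈ 9.277 mV.
code = ⌊(V_in − V_min)/LSB⌋ = ⌊(V_in − V_min) × 2^12 / range⌋
     = ⌊(9.88651 − (-19)) × 4096 / 38⌋ = ⌊28.88651 × 4096/38⌋
     = ⌊3113.662⌋ = 3113.

3113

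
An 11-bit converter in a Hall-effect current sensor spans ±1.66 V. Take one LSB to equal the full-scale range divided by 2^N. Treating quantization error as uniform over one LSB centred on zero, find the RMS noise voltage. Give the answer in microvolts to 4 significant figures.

Span: 1.66 V − (-1.66 V) = 3.32 V.
One LSB is 3.32 V / 2048 = 1.62109 mV.
RMS of a uniform error over width LSB is LSB/√12 = 468.0 µV.

468.0 µV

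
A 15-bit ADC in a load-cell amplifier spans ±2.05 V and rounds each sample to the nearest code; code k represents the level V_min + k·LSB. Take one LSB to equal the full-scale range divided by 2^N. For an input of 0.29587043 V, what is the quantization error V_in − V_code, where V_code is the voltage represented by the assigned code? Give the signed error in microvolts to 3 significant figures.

−43.3 µV

Span: 2.05 V − (-2.05 V) = 4.1 V. LSB = 4.1 V / 2^15 ≈ 125.1 µV.
(V_in − V_min)/LSB = (0.29587043 − (-2.05)) × 32768/4.1 = 18748.6542 → nearest code k = 18749.
V_code = -2.05 + (18749/32768) × 4.1 = 0.29591369629 V.
V_in − V_code = 0.29587043 − (0.29591369629) = −43.3 µV.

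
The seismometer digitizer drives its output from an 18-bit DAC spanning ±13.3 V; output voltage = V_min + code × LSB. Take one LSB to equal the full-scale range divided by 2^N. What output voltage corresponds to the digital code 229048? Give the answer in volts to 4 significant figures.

9.942 V

Span: 13.3 V − (-13.3 V) = 26.6 V. LSB = 26.6 V / 2^18.
V_out = -13.3 + 229048 × (26.6/262144) V
      = -13.3 + 23.2417 = 9.94172 V.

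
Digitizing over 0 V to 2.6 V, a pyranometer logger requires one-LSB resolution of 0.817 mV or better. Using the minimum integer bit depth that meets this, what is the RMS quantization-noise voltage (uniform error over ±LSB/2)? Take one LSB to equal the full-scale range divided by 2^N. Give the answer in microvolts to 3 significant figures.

Range is 2.6 V.
2.6 V / 0.817 mV = 3182. Since 2^11 = 2048 and 2^12 = 4096, N = 12.
One LSB is 2.6 V / 4096 = 0.63477 mV.
RMS noise = LSB/√12 = 183 µV.

183 µV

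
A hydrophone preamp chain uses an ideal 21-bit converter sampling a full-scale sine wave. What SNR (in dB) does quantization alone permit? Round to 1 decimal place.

6.02(21) + 1.76 = 126.42 + 1.76 = 128.18 dB.

128.2 dB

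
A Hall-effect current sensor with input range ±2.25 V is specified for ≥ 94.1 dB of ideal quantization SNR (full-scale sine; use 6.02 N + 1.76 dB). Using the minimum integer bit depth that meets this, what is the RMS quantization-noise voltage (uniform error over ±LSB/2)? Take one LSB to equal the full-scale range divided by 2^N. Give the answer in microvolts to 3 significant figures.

19.8 µV

Full-scale range = 2.25 V − (-2.25 V) = 4.5 V.
N ≥ (94.1 − 1.76)/6.02 = 15.339 → N_min = 16.
LSB = 4.5 V / 2^16 = 68.665 µV.
V_rms = LSB/√12 = 19.8 µV.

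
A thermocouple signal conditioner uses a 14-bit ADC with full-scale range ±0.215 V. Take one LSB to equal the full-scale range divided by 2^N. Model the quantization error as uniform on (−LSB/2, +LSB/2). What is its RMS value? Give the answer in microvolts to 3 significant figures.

Span: 0.215 V − (-0.215 V) = 0.43 V.
LSB = 0.43 V / 2^14 = 26.245 µV.
V_rms = LSB/√12 = 26.245 µV / √12 = 7.58 µV.

7.58 µV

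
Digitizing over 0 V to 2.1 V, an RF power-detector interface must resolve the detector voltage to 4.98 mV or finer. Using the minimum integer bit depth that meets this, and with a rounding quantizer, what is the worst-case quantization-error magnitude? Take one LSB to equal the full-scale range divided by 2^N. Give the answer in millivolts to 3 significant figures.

Full-scale range = 2.1 V.
Required number of levels: 2.1/4.98 mV = 421.69; smallest N with 2^N ≥ that is 9.
LSB = 2.1 V ÷ 2^9 = 2.1/512 V = 4.1016 mV.
Max error for round-to-nearest is LSB/2 = 2.05 mV.

2.05 mV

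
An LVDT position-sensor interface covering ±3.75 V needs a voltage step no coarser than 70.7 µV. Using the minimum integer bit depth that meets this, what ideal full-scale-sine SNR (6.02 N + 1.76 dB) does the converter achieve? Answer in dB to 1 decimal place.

Full-scale range = 3.75 V − (-3.75 V) = 7.5 V.
7.5 V / 70.7 µV = 106100. Since 2^16 = 65536 and 2^17 = 131072, N = 17.
Ideal SNR at N = 17: 6.02·17 + 1.76 = 104.1 dB.

104.1 dB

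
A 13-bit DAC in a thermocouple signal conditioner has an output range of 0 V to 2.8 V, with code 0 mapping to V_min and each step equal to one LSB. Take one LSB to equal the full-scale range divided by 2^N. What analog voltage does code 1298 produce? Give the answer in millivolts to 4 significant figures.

443.7 mV

Span = 2.8 V. LSB = 2.8 V / 2^13.
V_out = 0 + 1298 × (2.8/8192) V
      = 0 V + 0.443652 V = 0.443652 V.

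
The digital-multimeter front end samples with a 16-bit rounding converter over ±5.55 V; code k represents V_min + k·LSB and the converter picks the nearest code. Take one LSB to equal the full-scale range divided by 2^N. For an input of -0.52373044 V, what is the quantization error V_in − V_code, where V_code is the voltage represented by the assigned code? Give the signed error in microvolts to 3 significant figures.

Range = 5.55 − (-5.55) = 11.1 V. LSB = 11.1 V / 2^16 ≈ 169.4 µV.
(-0.52373044 − (-5.55)) / LSB = 5.02626956 × 65536/11.1 = 29675.8200. Nearest integer: k = 29676.
V_code = -5.55 + (29676/65536) × 11.1 = -0.52369995117 V.
e = -0.52373044 − (-0.52369995117) = −30.5 µV.

−30.5 µV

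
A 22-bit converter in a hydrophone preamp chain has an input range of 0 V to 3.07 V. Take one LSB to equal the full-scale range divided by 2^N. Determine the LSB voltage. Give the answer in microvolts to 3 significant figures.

0.732 µV

V_FS = 3.07 V.
Number of codes = 2^22 = 4194304.
LSB = 3.07 V ÷ 2^22 = 3.07/4194304 V = 0.732 µV.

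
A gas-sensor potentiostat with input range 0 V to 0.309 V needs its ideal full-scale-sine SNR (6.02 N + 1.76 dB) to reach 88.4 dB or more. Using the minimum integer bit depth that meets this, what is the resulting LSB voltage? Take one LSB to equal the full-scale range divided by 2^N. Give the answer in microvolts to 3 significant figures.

Full-scale range = 0.309 V.
Solving 6.02 N ≥ 88.4 − 1.76: N ≥ 14.392. Round up → N = 15.
LSB = 0.309 V / 2^15 = 9.43 µV.

9.43 µV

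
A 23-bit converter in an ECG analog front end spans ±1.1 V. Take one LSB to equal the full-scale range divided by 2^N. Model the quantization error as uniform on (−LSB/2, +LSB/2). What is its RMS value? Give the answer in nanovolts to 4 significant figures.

75.71 nV

Range = 1.1 − (-1.1) = 2.2 V.
LSB = 2.2 V / 2^23 = 262.260 nV.
RMS of a uniform error over width LSB is LSB/√12 = 75.71 nV.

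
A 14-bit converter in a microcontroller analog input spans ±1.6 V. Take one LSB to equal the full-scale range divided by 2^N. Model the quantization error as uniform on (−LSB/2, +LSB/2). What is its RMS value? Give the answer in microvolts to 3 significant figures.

Range = 1.6 − (-1.6) = 3.2 V.
Step size = 3.2/16384 V = 195.31 µV.
σ_q = LSB/√12 = 195.31 µV/3.4641 = 56.4 µV.

56.4 µV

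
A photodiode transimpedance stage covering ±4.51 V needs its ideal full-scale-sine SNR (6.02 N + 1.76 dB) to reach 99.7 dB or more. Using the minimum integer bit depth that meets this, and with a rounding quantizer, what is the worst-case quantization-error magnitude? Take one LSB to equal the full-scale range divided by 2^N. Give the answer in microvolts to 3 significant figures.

34.4 µV

The full-scale span is 4.51 − (-4.51) = 9.02 V.
N ≥ (99.7 − 1.76)/6.02 = 16.269 → N_min = 17.
One LSB is 9.02 V / 131072 = 68.817 µV.
Max error for round-to-nearest is LSB/2 = 34.4 µV.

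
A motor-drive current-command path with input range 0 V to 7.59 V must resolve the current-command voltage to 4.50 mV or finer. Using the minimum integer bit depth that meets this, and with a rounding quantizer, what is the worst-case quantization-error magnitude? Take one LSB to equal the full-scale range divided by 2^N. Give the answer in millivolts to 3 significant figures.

Full-scale range = 7.59 V.
Need 2^N ≥ 7.59 V / 4.50 mV = 1687 → N_min = 11.
LSB = 7.59 V ÷ 2^11 = 7.59/2048 V = 3.7061 mV.
|e|_max = LSB/2 = 1.85 mV.

1.85 mV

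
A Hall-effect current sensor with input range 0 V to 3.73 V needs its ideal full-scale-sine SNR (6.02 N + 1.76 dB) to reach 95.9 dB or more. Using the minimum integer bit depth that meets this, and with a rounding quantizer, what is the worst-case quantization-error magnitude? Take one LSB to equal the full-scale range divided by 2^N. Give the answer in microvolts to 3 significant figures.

28.5 µV

Full-scale range = 3.73 V.
Solving 6.02 N ≥ 95.9 − 1.76: N ≥ 15.638. Round up → N = 16.
LSB = 3.73 V / 2^16 = 56.915 µV.
Max error for round-to-nearest is LSB/2 = 28.5 µV.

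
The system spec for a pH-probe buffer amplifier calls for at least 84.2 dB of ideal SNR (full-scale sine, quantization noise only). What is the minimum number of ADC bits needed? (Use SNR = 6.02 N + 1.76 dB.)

14 bits

Solving 6.02 N ≥ 84.2 − 1.76: N ≥ 13.694. Round up → N = 14.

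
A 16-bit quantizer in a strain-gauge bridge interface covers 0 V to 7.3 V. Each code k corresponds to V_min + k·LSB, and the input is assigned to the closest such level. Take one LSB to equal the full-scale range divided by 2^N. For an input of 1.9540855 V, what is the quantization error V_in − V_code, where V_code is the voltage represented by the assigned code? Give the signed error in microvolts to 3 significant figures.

Range is 7.3 V. LSB = 7.3 V / 2^16 ≈ 111.4 µV.
(1.9540855 − (0)) / LSB = 1.9540855 × 65536/7.3 = 17542.8695. Nearest integer: k = 17543.
Reconstructed level: 0 + 17543 × 7.3/65536 V = 1.9541000366 V.
Error = V_in − V_code = 1.9540855 − (1.9541000366) = −14.5 µV.

−14.5 µV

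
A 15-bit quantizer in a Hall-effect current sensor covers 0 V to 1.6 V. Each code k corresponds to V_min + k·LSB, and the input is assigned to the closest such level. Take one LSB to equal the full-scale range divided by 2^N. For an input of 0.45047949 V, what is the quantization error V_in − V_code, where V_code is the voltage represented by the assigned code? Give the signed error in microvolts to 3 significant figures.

Span = 1.6 V. LSB = 1.6 V / 2^15 ≈ 48.83 µV.
Position in LSBs: (0.45047949 − (0)) × 32768/1.6 = 9225.8200; rounding gives k = 9226.
V_code = V_min + k × range/2^15 = 0 + 9226 × 1.6/32768 = 0.45048828125 V.
e = 0.45047949 − (0.45048828125) = −8.79 µV.

−8.79 µV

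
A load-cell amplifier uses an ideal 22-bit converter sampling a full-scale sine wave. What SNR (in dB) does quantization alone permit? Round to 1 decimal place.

134.2 dB

For an ideal N-bit converter with full-scale sine input, SNR = 6.02 N + 1.76 dB. SNR = 6.02 × 22 + 1.76 = 132.44 + 1.76 = 134.20 dB.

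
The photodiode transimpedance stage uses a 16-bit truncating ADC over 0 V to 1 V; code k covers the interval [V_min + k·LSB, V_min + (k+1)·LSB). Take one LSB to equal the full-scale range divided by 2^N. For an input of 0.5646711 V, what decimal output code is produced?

37006

Full-scale range = 1 V. LSB = 1 V / 2^16 ≈ 15.26 µV.
(V_in − V_min) × 2^16/range = (0.5646711 − (0)) × 65536/1 = 37006.285.
Floor → code = 37006.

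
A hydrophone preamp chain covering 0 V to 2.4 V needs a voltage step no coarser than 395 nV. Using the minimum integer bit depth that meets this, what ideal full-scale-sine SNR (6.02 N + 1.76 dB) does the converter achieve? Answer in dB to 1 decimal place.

140.2 dB

Span = 2.4 V.
Required number of levels: 2.4/395 nV = 6.0759e6; smallest N with 2^N ≥ that is 23.
SNR = 6.02 × 23 + 1.76 = 140.22 dB.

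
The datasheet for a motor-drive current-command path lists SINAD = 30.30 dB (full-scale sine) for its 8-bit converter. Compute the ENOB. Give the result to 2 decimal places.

4.74 bits

ENOB = (SINAD − 1.76) / 6.02 = (30.30 − 1.76) / 6.02 = 28.54 / 6.02 = 4.7409.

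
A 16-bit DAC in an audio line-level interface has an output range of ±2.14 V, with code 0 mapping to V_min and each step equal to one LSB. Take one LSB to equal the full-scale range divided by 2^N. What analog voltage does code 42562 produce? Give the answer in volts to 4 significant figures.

0.6396 V

Full-scale range = 2.14 V − (-2.14 V) = 4.28 V. LSB = 4.28 V / 2^16.
V_out = V_min + code × LSB = -2.14 V + 42562 × 4.28 V / 65536
      = -2.14 + 2.77962 = 0.639623 V.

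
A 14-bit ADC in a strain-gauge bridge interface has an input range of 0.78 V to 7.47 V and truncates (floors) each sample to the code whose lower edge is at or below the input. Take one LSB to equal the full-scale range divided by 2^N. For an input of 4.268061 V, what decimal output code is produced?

Span: 7.47 V − (0.78 V) = 6.69 V. LSB = 6.69 V / 2^14 ≈ 408.3 µV.
V_in − V_min = 4.268061 − (0.78) = 3.488061 V.
Divide by LSB: 3.488061 × 16384/6.69 = 8542.3605.
Truncating gives code 8542.

8542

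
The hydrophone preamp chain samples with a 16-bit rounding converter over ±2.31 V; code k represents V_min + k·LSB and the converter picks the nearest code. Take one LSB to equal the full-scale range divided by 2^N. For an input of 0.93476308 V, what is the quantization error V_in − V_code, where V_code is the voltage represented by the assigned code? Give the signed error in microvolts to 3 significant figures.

The full-scale span is 2.31 − (-2.31) = 4.62 V. LSB = 4.62 V / 2^16 ≈ 70.50 µV.
(V_in − V_min)/LSB = (0.93476308 − (-2.31)) × 65536/4.62 = 46027.8773 → nearest code k = 46028.
V_code = -2.31 + (46028/65536) × 4.62 = 0.93477172852 V.
V_in − V_code = 0.93476308 − (0.93477172852) = −8.65 µV.

−8.65 µV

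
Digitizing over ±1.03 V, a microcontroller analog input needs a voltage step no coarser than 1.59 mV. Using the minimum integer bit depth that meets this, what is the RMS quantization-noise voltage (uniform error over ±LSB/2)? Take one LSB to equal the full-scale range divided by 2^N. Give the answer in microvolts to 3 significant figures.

Full-scale range = 1.03 V − (-1.03 V) = 2.06 V.
Required number of levels: 2.06/1.59 mV = 1295.6; smallest N with 2^N ≥ that is 11.
LSB = 2.06 V / 2^11 = 1.0059 mV.
σ_q = LSB/√12 = 1.0059 mV/3.4641 = 290 µV.

290 µV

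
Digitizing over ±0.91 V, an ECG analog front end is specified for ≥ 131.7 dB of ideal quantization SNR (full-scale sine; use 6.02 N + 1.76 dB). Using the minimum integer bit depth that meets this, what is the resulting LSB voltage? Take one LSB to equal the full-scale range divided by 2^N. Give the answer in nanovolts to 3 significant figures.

434 nV

Full-scale range = 0.91 V − (-0.91 V) = 1.82 V.
6.02 N + 1.76 ≥ 131.7 gives N ≥ 21.585, so the minimum integer is 22.
Step size = 1.82/4194304 V = 434 nV.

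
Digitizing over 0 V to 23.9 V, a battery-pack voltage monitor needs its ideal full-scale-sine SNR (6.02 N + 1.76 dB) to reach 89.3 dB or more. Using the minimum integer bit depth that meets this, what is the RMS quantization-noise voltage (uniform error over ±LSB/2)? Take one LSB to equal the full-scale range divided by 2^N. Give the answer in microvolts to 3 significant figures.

211 µV

Full-scale range = 23.9 V.
Solving 6.02 N ≥ 89.3 − 1.76: N ≥ 14.542. Round up → N = 15.
LSB = 23.9 V ÷ 2^15 = 23.9/32768 V = 0.72937 mV.
V_rms = LSB/√12 = 211 µV.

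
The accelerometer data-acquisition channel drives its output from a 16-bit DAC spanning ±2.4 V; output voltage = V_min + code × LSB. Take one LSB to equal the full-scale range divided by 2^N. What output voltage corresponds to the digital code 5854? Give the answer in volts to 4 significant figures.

-1.971 V

Full-scale range = 2.4 V − (-2.4 V) = 4.8 V. LSB = 4.8 V / 2^16.
Output = V_min + (5854/65536) × range = -2.4 + 0.0893250 × 4.8 V
      = -2.4 + 0.428760 = -1.97124 V.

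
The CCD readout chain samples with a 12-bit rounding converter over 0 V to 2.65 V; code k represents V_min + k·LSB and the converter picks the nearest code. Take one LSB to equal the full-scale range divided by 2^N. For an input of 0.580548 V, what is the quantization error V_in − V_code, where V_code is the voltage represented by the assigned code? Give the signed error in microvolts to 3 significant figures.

+214 µV

V_FS = 2.65 V. LSB = 2.65 V / 2^12 ≈ 0.6470 mV.
(V_in − V_min)/LSB = (0.580548 − (0)) × 4096/2.65 = 897.3300 → nearest code k = 897.
Reconstructed level: 0 + 897 × 2.65/4096 V = 0.5803344727 V.
Error = V_in − V_code = 0.580548 − (0.5803344727) = +214 µV.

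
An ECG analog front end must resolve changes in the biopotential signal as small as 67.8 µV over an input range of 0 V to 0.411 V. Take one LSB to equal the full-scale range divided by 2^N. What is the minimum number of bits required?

Span = 0.411 V.
Required number of levels: 0.411/67.8 µV = 6061.9; smallest N with 2^N ≥ that is 13.

13 bits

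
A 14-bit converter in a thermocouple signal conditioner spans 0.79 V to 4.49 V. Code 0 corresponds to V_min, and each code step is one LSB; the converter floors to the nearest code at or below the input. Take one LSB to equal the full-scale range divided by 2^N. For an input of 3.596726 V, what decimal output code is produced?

The full-scale span is 4.49 − (0.79) = 3.7 V. LSB = 3.7 V / 2^14 ≈ 225.8 µV.
(V_in − V_min) × 2^14/range = (3.596726 − (0.79)) × 16384/3.7 = 12428.486.
Floor → code = 12428.

12428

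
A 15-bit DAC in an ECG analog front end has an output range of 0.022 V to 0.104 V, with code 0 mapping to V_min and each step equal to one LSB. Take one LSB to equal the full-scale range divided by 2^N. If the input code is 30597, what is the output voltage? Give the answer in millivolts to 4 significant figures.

Full-scale range = 0.104 V − (0.022 V) = 0.082 V. LSB = 0.082 V / 2^15.
Output = V_min + (30597/32768) × range = 0.022 + 0.933746 × 0.082 V
      = 0.022 V + 0.0765672 V = 0.0985672 V.

98.57 mV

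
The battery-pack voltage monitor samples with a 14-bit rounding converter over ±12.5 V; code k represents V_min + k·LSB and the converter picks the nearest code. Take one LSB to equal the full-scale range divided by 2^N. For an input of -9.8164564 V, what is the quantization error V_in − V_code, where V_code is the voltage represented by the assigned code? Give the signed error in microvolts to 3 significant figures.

Full-scale range = 12.5 V − (-12.5 V) = 25 V. LSB = 25 V / 2^14 ≈ 1.526 mV.
(V_in − V_min)/LSB = (-9.8164564 − (-12.5)) × 16384/25 = 1758.6871 → nearest code k = 1759.
V_code = -12.5 + (1759/16384) × 25 = -9.8159790039 V.
e = -9.8164564 − (-9.8159790039) = −477 µV.

−477 µV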